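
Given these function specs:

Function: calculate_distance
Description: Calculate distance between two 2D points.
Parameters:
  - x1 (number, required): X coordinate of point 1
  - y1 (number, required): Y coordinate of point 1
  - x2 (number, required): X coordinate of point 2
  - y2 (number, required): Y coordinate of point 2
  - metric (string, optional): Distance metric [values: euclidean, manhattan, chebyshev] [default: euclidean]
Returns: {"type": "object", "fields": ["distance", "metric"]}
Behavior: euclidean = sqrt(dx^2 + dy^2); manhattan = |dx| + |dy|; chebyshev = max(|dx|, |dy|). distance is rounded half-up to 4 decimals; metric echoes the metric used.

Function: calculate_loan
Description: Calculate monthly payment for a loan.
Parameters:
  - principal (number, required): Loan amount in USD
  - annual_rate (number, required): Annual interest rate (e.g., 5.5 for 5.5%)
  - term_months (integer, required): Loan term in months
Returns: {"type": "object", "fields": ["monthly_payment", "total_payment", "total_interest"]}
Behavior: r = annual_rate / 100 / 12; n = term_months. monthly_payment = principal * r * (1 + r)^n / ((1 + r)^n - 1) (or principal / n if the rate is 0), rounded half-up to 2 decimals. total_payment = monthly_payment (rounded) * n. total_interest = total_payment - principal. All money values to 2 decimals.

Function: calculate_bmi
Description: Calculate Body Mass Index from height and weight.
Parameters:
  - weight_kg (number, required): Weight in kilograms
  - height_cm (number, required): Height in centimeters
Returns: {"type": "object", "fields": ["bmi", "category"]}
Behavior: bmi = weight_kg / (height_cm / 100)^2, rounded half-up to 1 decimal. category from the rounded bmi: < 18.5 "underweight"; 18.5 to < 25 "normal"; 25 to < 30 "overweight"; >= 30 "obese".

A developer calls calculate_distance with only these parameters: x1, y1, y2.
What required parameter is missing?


Required parameters: x1, y1, x2, y2
Provided: x1, y1, y2
Missing: x2
x2


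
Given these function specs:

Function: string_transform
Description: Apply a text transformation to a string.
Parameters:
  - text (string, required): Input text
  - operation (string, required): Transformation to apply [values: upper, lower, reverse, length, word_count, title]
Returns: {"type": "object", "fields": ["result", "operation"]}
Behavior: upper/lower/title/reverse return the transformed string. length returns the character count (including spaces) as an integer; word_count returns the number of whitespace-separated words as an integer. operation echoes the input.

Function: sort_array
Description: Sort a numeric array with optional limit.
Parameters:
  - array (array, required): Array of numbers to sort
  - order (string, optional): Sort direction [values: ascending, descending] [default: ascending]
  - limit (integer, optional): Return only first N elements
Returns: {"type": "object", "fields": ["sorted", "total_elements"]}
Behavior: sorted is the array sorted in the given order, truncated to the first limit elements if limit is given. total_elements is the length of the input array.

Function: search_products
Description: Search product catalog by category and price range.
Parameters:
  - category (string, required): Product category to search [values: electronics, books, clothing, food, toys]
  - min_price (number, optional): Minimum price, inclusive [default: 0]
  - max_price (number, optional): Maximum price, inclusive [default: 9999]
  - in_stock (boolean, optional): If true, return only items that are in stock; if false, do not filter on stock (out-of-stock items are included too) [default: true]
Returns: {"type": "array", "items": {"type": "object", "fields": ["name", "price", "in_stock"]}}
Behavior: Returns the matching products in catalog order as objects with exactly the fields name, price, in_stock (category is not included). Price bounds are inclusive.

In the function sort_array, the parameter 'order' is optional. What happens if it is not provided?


The sort_array spec declares:
  - order (string, optional): Sort direction [values: ascending, descending] [default: ascending]
It defaults to ascending


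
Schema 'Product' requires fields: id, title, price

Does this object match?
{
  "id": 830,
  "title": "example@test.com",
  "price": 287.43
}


Checking required fields... All present.
Valid - all required fields present


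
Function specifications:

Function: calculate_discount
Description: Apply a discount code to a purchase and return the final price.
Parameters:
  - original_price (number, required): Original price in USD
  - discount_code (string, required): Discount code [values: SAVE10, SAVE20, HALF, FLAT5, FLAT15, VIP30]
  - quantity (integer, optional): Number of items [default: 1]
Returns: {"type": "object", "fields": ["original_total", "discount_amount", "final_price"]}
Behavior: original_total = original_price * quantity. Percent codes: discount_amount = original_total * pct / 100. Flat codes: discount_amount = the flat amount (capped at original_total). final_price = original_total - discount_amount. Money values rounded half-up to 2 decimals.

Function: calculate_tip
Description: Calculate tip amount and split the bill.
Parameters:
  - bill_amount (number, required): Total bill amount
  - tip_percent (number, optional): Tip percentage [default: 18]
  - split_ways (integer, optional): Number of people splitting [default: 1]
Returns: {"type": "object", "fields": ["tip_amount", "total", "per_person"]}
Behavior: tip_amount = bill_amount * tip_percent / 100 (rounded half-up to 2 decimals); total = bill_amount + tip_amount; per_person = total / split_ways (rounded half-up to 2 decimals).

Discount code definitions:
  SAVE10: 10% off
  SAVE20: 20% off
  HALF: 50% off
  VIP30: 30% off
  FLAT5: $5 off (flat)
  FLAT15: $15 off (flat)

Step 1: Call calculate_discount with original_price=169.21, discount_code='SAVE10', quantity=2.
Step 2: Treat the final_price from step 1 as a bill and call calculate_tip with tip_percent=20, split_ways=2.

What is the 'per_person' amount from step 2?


Step 1: calculate_discount(original_price=169.21, discount_code=SAVE10, quantity=2)
  original_total = 169.21 * 2 = 338.42
  SAVE10 = 10% off: discount_amount = 338.42 * 10/100 = 33.842 -> 33.84
  final_price = 338.42 - 33.84 = 304.58
  -> final_price = 304.58
Step 2: calculate_tip(bill_amount=304.58, tip_percent=20, split_ways=2)
  tip_amount = 304.58 * 20/100 = 60.916 -> 60.92
  total = 304.58 + 60.92 = 365.50
  per_person = 365.50 / 2 = 182.75 -> 182.75
  -> per_person = 182.75
$182.75


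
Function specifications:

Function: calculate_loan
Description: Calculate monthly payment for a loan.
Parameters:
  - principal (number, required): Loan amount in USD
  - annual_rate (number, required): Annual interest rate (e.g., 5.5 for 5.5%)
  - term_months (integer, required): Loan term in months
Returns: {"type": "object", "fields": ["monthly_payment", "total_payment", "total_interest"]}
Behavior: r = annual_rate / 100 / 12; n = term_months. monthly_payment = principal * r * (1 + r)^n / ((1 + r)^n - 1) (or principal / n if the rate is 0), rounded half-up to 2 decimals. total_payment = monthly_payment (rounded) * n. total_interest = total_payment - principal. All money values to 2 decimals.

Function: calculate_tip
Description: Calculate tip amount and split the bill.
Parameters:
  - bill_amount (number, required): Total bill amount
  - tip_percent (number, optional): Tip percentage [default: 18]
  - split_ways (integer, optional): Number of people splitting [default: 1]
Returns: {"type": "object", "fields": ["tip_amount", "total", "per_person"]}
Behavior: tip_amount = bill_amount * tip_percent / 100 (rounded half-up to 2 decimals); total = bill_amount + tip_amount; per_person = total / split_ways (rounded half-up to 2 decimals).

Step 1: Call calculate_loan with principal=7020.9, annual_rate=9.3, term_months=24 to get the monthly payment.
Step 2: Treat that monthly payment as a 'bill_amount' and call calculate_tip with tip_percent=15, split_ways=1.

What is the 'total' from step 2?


Step 1: calculate_loan(principal=7020.9, annual_rate=9.3, term_months=24)
  r = 9.3 / 100 / 12 = 0.00775 (keep full precision)
  (1 + r)^24 = 1.20355894
  monthly_payment = 7020.9 * 0.00775 * 1.20355894 / (1.20355894 - 1) = 321.715266 -> 321.72
  total_payment = 321.72 * 24 = 7721.28
  total_interest = 7721.28 - 7020.90 = 700.38
  -> monthly_payment = 321.72
Step 2: calculate_tip(bill_amount=321.72, tip_percent=15, split_ways=1)
  tip_amount = 321.72 * 15/100 = 48.258 -> 48.26
  total = 321.72 + 48.26 = 369.98
  per_person = 369.98 / 1 = 369.98 -> 369.98
  -> total = 369.98
$369.98


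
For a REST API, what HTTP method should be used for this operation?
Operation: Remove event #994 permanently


GET = read, POST = create, PUT = update/replace, DELETE = remove
This operation is a removal.
DELETE


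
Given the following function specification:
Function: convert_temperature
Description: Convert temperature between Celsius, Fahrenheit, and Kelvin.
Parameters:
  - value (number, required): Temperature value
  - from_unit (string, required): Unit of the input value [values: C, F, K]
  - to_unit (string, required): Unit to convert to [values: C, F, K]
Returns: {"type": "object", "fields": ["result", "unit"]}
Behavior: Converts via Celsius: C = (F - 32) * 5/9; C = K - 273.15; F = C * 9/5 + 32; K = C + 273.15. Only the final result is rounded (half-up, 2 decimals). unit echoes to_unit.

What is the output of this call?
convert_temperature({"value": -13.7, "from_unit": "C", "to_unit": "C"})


Input already in C: -13.7
Target is C: -13.7
Round to 2 decimals: -13.7
Output:
{"result": -13.7, "unit": "C"}


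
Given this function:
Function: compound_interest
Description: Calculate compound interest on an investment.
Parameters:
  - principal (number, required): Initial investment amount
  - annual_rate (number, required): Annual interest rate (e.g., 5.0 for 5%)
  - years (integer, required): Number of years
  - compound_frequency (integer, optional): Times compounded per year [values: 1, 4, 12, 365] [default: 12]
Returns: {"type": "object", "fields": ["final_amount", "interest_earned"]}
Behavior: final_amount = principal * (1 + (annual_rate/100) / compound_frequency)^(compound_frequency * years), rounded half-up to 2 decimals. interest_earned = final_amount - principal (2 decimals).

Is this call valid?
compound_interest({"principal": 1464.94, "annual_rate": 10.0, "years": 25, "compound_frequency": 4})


Checking all required parameters present and types match... All valid.
Valid


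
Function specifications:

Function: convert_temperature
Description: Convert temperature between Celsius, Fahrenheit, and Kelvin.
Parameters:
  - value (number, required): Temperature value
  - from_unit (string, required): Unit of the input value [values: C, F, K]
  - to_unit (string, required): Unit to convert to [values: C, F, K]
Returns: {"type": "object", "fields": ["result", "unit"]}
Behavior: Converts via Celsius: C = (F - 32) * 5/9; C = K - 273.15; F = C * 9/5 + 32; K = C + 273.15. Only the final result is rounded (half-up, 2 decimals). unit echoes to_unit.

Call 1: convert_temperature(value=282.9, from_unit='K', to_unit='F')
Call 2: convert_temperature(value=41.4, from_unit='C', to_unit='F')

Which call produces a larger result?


Call 1:
  To C: 282.9 - 273.15 = 9.75
  To F: 9.75 * 9/5 + 32 = 49.55
  Round to 2 decimals: 49.55
  -> 49.55 F
Call 2:
  Input already in C: 41.4
  To F: 41.4 * 9/5 + 32 = 106.52
  Round to 2 decimals: 106.52
  -> 106.52 F
Call 2 (106.52 F)


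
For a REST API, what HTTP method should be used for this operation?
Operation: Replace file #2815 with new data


GET = read, POST = create, PUT = update/replace, DELETE = remove
This operation is an update/replace.
PUT


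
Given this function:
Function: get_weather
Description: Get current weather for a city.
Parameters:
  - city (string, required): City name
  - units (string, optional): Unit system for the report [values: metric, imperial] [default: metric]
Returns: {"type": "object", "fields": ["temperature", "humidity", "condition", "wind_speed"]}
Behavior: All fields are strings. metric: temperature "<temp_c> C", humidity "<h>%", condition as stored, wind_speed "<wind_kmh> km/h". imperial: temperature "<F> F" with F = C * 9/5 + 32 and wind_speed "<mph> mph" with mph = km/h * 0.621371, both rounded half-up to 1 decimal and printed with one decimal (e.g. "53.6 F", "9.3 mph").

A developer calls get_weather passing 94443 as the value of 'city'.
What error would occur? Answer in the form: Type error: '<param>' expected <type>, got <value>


Spec: 'city' is declared as string; 94443 is an integer.
Type error: 'city' expected string, got 94443


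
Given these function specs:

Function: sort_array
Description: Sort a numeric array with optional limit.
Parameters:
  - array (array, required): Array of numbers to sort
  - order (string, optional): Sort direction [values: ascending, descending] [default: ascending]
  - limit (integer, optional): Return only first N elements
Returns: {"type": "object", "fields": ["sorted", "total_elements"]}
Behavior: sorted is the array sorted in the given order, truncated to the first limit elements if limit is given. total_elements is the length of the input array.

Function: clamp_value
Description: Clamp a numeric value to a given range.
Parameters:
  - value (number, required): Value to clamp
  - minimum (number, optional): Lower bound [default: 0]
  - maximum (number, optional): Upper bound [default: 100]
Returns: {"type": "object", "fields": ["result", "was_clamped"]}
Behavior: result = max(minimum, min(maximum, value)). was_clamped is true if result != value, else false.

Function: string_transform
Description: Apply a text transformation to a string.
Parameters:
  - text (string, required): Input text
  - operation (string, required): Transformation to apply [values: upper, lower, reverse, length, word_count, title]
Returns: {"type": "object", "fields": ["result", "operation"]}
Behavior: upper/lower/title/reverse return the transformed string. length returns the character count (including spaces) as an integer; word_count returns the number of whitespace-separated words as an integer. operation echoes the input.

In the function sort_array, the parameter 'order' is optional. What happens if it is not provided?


The sort_array spec declares:
  - order (string, optional): Sort direction [values: ascending, descending] [default: ascending]
It defaults to ascending


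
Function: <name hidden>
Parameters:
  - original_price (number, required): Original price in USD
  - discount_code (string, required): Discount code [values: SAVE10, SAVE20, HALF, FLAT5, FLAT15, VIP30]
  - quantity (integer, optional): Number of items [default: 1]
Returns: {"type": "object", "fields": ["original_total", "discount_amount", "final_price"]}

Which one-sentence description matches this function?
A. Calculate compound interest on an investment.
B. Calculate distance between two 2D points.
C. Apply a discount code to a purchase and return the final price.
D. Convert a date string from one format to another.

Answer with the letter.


Parameters original_price, discount_code, quantity and return ["original_total", "discount_amount", "final_price"] fit: Apply a discount code to a purchase and return the final price.
C


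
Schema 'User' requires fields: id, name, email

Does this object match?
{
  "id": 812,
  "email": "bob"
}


Checking required fields...
Missing: name
Invalid - missing required field 'name'


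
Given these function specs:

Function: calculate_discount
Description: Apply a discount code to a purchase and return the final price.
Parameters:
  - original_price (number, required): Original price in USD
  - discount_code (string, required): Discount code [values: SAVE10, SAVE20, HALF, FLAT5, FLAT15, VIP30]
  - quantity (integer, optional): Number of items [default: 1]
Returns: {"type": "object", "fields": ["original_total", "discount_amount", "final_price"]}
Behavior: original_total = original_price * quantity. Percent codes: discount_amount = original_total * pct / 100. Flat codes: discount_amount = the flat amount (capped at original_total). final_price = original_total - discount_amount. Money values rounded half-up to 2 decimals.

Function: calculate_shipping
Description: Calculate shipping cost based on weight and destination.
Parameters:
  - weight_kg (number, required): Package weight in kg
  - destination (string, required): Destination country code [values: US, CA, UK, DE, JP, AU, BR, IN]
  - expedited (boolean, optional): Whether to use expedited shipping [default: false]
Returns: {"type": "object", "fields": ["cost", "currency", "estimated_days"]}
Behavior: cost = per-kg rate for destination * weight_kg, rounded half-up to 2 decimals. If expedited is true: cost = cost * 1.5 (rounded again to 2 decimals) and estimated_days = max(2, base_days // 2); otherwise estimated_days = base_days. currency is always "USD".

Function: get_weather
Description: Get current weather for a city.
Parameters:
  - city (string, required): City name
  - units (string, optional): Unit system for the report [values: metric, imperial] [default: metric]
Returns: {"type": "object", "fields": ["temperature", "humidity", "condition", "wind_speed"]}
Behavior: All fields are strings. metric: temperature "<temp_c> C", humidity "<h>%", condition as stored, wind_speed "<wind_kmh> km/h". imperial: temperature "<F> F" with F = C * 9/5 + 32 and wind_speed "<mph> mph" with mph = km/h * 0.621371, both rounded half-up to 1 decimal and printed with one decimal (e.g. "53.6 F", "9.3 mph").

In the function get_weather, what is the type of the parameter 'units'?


The get_weather spec declares:
  - units (string, optional): Unit system for the report [values: metric, imperial] [default: metric]
Type:
string


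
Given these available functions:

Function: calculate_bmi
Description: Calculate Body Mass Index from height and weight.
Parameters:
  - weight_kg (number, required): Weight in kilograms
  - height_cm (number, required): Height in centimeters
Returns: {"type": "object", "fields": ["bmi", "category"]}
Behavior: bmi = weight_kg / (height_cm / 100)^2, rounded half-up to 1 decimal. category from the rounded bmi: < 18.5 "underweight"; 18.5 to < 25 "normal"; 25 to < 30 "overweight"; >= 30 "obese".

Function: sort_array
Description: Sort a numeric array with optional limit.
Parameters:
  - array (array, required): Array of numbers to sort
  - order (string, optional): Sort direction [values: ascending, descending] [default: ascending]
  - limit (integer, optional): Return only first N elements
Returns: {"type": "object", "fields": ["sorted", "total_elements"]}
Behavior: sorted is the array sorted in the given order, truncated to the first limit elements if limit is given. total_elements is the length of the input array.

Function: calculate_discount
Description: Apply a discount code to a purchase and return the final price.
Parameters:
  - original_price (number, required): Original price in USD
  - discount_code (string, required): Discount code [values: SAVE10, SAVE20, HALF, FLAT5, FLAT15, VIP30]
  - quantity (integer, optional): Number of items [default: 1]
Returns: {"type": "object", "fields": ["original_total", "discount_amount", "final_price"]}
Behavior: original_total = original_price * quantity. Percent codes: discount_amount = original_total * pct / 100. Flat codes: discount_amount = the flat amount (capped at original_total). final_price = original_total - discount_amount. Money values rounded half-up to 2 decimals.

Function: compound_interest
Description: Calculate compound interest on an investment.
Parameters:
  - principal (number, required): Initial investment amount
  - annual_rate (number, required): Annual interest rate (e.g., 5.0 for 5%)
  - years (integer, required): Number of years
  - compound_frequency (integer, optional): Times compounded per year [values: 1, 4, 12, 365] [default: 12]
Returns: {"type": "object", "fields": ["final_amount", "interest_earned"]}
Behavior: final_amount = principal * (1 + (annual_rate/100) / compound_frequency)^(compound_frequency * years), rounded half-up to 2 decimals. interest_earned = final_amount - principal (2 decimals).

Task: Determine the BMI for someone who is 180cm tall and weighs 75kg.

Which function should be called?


The task needs a function whose description is: Calculate Body Mass Index from height and weight.
calculate_bmi


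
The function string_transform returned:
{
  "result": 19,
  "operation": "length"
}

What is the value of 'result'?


19


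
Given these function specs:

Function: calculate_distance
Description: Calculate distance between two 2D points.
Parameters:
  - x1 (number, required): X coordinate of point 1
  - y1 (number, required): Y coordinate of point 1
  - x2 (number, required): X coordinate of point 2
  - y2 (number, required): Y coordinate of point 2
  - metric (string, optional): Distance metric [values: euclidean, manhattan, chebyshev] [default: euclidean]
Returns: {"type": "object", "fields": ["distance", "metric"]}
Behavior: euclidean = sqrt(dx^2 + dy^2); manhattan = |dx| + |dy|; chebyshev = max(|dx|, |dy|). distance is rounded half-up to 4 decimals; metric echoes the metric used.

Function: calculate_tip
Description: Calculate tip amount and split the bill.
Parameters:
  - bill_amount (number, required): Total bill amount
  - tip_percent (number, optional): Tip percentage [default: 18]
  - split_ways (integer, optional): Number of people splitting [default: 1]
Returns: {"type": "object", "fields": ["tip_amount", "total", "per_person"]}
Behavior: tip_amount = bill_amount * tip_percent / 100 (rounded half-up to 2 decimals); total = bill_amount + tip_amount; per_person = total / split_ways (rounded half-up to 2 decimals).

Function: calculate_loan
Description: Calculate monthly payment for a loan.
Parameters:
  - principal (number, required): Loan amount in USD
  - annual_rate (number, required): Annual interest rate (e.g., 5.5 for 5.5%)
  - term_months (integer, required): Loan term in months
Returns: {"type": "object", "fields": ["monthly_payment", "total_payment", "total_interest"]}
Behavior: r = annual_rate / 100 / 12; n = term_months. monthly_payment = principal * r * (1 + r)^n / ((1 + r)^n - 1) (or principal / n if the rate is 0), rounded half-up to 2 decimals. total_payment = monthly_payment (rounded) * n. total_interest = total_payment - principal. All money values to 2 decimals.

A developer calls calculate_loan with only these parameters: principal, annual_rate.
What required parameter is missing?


Required parameters: principal, annual_rate, term_months
Provided: principal, annual_rate
Missing: term_months
term_months


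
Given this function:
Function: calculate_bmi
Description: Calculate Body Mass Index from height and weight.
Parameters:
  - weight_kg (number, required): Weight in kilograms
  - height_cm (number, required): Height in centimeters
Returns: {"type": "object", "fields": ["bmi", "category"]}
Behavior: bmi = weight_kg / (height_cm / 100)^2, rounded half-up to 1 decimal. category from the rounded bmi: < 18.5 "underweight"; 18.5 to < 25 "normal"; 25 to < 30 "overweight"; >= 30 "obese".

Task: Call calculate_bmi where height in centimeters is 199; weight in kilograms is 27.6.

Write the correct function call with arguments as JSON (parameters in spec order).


Mapping each described value to its parameter name:
  'Height in centimeters' -> height_cm = 199
  'Weight in kilograms' -> weight_kg = 27.6
calculate_bmi({"weight_kg": 27.6, "height_cm": 199})


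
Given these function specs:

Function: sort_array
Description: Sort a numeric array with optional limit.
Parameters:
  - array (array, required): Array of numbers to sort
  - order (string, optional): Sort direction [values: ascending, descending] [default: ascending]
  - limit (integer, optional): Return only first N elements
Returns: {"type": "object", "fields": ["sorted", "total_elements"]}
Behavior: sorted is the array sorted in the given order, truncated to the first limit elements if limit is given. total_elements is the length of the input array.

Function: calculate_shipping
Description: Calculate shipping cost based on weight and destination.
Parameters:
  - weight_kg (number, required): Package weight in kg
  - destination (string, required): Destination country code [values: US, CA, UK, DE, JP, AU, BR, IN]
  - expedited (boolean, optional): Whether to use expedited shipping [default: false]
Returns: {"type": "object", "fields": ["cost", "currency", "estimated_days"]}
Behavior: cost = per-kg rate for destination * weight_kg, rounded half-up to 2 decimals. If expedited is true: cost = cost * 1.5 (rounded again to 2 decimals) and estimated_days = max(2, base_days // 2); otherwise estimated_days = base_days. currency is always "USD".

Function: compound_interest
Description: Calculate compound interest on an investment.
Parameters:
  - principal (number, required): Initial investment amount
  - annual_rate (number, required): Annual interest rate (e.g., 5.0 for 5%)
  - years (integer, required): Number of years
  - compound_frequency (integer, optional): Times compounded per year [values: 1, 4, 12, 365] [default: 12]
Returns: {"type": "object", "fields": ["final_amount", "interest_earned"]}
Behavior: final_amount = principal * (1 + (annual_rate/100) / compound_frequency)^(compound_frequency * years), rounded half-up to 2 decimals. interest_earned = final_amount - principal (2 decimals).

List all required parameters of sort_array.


Parameters of sort_array and their required/optional flag:
  array: required
  order: optional
  limit: optional
array


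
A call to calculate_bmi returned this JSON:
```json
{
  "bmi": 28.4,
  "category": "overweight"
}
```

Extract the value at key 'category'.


overweight


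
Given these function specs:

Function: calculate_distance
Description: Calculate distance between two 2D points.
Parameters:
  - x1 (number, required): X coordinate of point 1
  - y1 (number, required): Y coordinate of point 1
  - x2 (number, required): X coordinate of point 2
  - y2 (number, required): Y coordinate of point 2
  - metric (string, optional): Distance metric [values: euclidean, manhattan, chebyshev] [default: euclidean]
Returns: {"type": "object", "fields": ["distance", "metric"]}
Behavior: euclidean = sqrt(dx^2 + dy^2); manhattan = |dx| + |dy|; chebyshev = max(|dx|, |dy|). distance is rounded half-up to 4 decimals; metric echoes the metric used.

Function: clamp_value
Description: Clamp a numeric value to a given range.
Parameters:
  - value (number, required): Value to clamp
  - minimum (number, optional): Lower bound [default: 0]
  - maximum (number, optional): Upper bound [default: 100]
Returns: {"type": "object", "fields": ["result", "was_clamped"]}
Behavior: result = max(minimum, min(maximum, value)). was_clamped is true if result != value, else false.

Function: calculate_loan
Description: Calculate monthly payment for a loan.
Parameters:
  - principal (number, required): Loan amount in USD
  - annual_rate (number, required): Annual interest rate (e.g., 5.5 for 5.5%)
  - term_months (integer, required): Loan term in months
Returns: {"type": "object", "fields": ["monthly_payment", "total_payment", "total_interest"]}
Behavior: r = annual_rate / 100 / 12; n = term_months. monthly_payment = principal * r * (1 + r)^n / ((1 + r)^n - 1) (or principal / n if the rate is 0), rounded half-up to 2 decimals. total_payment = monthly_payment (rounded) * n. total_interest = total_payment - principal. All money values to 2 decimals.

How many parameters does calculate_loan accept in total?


Parameters of calculate_loan: principal (required), annual_rate (required), term_months (required)
Total:
3


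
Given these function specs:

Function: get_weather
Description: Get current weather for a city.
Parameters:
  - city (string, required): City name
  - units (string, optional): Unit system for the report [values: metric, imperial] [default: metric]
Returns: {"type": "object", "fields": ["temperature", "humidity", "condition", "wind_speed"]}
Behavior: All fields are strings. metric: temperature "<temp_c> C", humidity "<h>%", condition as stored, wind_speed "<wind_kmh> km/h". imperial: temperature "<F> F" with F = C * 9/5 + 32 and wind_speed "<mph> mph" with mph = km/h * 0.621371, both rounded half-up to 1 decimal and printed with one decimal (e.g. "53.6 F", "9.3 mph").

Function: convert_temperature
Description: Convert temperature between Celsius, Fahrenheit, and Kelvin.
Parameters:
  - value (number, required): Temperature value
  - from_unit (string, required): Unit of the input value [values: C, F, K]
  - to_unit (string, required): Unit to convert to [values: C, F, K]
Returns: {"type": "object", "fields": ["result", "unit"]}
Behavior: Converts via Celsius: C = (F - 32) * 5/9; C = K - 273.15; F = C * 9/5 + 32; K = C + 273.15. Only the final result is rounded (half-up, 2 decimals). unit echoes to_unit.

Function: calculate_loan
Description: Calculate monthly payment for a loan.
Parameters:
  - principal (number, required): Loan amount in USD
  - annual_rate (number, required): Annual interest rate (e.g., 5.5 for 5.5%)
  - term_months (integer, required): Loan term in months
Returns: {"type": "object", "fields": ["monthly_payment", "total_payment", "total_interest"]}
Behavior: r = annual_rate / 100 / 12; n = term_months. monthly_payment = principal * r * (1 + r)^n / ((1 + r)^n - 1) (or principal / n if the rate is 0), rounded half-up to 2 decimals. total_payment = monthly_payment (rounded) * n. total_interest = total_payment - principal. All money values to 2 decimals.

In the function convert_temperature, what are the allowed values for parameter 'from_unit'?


The convert_temperature spec declares:
  - from_unit (string, required): Unit of the input value [values: C, F, K]
Allowed values:
C, F, K


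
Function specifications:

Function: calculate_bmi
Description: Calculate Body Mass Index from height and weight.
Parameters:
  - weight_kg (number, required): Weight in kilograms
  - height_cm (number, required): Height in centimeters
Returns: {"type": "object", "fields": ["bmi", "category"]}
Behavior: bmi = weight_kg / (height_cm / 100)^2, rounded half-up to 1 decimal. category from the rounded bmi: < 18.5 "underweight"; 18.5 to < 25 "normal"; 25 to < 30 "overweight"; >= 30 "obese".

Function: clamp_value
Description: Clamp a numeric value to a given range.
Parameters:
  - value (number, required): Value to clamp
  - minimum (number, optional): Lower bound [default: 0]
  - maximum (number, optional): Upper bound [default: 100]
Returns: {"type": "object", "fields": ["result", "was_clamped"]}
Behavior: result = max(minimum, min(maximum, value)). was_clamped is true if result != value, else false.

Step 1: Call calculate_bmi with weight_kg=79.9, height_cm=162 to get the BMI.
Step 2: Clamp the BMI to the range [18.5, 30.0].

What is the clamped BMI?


Step 1: calculate_bmi(weight_kg=79.9, height_cm=162)
  height_m = 162 / 100 = 1.62
  bmi = 79.9 / 1.62^2 = 79.9 / 2.6244 = 30.445054 -> 30.4
  30.4 >= 30 -> obese
  -> bmi = 30.4
Step 2: clamp_value(value=30.4, minimum=18.5, maximum=30.0)
  result = max(18.5, min(30.0, 30.4)) = max(18.5, 30.0) = 30.0
  was_clamped = (30.0 != 30.4) = true
  -> result = 30.0
30.0


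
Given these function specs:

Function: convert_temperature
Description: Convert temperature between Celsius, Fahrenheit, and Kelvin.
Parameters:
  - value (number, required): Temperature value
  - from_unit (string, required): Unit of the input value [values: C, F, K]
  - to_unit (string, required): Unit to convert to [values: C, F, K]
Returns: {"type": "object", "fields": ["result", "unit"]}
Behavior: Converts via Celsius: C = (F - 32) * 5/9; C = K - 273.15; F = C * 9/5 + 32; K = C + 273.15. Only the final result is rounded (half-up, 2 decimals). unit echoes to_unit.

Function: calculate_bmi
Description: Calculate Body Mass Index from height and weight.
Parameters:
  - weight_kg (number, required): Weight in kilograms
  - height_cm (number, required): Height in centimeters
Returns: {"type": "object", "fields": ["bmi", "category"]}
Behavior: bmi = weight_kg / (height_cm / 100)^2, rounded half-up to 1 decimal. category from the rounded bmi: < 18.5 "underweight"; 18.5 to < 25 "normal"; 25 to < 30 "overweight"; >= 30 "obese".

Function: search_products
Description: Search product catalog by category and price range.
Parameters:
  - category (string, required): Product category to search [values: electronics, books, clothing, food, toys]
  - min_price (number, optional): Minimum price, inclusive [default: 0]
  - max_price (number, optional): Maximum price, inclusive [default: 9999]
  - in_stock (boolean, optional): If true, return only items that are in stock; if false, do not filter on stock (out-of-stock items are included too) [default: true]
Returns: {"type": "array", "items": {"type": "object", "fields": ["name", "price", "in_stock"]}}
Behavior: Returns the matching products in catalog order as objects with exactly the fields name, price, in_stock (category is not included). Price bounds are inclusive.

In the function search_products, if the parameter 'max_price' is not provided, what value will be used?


The search_products spec declares:
  - max_price (number, optional): Maximum price, inclusive [default: 9999]
Default:
9999


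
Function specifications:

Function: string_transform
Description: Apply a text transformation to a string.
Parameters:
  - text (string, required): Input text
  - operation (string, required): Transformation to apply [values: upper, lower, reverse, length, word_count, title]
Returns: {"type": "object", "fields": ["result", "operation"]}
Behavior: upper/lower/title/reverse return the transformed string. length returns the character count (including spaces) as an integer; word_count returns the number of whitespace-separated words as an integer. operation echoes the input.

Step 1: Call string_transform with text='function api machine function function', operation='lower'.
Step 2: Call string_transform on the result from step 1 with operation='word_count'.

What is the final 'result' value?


Step 1: string_transform(text='function api machine function function', operation='lower')
  -> result = 'function api machine function function'
Step 2: string_transform(text='function api machine function function', operation='word_count')
  words: function, api, machine, function, function -> 5
  -> result = 5
5


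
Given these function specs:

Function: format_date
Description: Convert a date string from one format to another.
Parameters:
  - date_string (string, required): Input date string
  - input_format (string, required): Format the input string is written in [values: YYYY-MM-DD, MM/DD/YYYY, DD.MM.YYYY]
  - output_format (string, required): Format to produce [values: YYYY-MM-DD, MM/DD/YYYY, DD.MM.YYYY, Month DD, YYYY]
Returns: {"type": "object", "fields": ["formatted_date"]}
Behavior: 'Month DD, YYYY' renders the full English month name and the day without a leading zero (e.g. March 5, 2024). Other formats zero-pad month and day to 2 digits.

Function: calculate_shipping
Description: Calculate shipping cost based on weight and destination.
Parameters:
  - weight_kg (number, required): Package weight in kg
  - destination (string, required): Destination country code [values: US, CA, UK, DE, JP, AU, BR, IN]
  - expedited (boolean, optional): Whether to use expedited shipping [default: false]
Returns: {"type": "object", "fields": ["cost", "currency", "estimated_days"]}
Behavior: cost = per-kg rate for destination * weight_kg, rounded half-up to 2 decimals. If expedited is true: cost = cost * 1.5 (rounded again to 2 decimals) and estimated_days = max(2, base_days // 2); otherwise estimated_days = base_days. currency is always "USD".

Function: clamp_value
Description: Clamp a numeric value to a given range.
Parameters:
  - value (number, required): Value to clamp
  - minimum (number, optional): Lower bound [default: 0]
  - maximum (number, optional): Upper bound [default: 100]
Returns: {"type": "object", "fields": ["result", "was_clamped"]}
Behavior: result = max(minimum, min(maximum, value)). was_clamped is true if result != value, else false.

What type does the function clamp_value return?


The clamp_value spec declares Returns: {"type": "object", "fields": ["result", "was_clamped"]}
Type:
object


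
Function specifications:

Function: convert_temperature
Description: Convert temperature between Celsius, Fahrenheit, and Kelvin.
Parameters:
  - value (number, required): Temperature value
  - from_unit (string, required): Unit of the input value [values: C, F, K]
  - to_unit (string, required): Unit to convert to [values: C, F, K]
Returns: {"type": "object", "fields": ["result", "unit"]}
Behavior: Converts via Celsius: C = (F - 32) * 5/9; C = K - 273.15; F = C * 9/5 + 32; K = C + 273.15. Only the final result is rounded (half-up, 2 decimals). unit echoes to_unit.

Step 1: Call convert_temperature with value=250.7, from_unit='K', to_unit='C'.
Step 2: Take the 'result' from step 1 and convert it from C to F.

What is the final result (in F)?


Step 1: convert_temperature(value=250.7, from_unit=K, to_unit=C)
  To C: 250.7 - 273.15 = -22.45
  Target is C: -22.45
  Round to 2 decimals: -22.45
  -> result = -22.45 C
Step 2: convert_temperature(value=-22.45, from_unit=C, to_unit=F)
  Input already in C: -22.45
  To F: -22.45 * 9/5 + 32 = -8.41
  Round to 2 decimals: -8.41
  -> result = -8.41 F
-8.41 F


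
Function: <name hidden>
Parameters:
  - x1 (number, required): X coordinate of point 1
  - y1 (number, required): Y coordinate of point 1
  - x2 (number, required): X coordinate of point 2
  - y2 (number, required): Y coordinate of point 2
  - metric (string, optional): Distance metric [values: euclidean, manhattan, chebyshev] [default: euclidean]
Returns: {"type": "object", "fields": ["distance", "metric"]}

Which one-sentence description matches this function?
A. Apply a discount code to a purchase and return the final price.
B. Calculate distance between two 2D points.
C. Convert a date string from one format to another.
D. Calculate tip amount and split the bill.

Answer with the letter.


Parameters x1, y1, x2, y2, metric and return ["distance", "metric"] fit: Calculate distance between two 2D points.
B


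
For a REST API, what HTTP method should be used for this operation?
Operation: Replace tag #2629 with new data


GET = read, POST = create, PUT = update/replace, DELETE = remove
This operation is an update/replace.
PUT


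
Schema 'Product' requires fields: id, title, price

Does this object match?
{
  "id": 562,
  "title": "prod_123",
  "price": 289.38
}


Checking required fields... All present.
Valid - all required fields present


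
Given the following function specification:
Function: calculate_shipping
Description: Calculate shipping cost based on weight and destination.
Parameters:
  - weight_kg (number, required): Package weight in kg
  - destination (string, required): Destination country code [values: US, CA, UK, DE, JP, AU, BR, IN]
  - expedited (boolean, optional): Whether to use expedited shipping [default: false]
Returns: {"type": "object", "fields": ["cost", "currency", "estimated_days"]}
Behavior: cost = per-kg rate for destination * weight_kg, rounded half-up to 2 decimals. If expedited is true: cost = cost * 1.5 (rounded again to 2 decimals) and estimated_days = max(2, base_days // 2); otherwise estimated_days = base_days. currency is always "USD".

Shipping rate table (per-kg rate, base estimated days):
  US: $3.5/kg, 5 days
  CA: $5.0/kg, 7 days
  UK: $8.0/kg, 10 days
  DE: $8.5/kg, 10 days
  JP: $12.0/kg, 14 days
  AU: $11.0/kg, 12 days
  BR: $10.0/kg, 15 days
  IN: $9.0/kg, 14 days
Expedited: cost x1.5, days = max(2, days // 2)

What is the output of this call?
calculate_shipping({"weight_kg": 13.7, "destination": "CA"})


Defaults applied: expedited=false
Rate for CA: $5.0/kg, base 7 days
cost = 5.0 * 13.7 = 68.5 -> 68.50
expedited not set/false: estimated_days = 7
Output:
{"cost": 68.5, "currency": "USD", "estimated_days": 7}


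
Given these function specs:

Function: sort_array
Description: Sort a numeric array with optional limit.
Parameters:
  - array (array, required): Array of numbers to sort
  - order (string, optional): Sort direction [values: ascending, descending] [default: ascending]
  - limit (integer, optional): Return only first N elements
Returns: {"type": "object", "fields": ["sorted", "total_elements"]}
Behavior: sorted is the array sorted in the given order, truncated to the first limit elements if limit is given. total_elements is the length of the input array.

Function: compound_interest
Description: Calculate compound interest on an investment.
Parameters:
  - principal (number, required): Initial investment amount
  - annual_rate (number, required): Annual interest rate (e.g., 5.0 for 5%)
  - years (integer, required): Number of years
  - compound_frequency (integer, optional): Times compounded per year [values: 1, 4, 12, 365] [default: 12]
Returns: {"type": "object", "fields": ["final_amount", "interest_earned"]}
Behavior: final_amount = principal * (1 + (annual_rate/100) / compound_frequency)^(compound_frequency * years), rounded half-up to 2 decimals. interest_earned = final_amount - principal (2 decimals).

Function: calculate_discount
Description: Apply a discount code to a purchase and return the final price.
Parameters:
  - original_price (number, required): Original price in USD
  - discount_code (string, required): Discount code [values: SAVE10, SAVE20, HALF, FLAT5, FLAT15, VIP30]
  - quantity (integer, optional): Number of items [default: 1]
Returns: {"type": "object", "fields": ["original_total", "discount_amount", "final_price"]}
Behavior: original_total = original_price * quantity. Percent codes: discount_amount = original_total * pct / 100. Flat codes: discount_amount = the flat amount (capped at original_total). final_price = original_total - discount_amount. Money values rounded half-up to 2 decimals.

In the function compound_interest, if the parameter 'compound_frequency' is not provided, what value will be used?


The compound_interest spec declares:
  - compound_frequency (integer, optional): Times compounded per year [values: 1, 4, 12, 365] [default: 12]
Default:
12
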